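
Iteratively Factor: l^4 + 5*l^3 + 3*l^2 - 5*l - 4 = (l + 1)*(l^3 + 4*l^2 - l - 4) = (l + 1)*(l + 4)*(l^2 - 1) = (l - 1)*(l + 1)*(l + 4)*(l + 1)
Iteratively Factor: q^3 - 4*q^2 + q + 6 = (q - 2)*(q^2 - 2*q - 3) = (q - 2)*(q + 1)*(q - 3)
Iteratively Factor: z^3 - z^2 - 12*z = (z)*(z^2 - z - 12) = z*(z - 4)*(z + 3)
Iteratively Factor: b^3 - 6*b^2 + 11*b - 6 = (b - 2)*(b^2 - 4*b + 3) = (b - 3)*(b - 2)*(b - 1)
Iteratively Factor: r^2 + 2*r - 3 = (r - 1)*(r + 3)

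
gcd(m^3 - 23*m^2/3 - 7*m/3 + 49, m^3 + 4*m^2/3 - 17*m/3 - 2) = 1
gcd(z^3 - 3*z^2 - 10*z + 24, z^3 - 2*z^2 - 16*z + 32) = z^2 - 6*z + 8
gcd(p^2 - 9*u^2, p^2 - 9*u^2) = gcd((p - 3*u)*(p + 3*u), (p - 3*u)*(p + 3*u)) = p^2 - 9*u^2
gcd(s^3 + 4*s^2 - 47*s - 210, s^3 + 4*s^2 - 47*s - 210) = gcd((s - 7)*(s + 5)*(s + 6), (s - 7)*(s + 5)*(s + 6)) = s^3 + 4*s^2 - 47*s - 210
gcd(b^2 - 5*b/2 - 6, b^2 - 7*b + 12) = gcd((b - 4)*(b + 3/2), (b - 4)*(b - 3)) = b - 4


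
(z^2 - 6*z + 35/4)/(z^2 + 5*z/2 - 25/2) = (z - 7/2)/(z + 5)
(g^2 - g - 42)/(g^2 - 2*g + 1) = (g^2 - g - 42)/(g^2 - 2*g + 1)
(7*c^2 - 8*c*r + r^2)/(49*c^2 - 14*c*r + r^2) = (-c + r)/(-7*c + r)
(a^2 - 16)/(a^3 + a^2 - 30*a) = (a^2 - 16)/(a*(a^2 + a - 30))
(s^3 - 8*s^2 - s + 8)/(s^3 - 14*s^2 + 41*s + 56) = (s - 1)/(s - 7)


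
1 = 1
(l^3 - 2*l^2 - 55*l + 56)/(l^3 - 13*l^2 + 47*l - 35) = (l^2 - l - 56)/(l^2 - 12*l + 35)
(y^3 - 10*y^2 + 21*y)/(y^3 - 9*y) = (y - 7)/(y + 3)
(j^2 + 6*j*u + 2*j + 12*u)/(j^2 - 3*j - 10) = (j + 6*u)/(j - 5)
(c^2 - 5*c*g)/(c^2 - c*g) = (c - 5*g)/(c - g)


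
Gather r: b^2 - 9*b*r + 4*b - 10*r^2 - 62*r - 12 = b^2 + 4*b - 10*r^2 + r*(-9*b - 62) - 12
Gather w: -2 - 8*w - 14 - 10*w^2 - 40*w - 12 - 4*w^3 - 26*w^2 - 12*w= -4*w^3 - 36*w^2 - 60*w - 28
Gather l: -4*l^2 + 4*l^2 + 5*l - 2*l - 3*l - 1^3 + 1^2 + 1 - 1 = 0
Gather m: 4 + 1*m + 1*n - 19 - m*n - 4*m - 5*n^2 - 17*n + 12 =m*(-n - 3) - 5*n^2 - 16*n - 3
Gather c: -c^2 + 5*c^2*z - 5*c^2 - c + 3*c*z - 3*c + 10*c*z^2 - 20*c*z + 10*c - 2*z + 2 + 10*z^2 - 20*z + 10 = c^2*(5*z - 6) + c*(10*z^2 - 17*z + 6) + 10*z^2 - 22*z + 12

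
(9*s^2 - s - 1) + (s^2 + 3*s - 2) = 10*s^2 + 2*s - 3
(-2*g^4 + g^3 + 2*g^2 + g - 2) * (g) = -2*g^5 + g^4 + 2*g^3 + g^2 - 2*g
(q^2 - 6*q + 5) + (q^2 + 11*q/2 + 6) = 2*q^2 - q/2 + 11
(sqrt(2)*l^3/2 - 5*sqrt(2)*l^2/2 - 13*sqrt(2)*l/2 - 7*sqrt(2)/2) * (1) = sqrt(2)*l^3/2 - 5*sqrt(2)*l^2/2 - 13*sqrt(2)*l/2 - 7*sqrt(2)/2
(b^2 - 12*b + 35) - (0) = b^2 - 12*b + 35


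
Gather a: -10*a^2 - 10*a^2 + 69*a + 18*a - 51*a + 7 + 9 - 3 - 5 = -20*a^2 + 36*a + 8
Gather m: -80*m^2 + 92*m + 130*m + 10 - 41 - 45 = -80*m^2 + 222*m - 76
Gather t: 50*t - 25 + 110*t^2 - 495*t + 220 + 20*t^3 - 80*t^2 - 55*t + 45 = 20*t^3 + 30*t^2 - 500*t + 240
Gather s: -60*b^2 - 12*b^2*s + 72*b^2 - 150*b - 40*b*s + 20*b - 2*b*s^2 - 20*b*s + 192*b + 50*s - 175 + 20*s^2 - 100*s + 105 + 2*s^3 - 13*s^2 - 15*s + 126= 12*b^2 + 62*b + 2*s^3 + s^2*(7 - 2*b) + s*(-12*b^2 - 60*b - 65) + 56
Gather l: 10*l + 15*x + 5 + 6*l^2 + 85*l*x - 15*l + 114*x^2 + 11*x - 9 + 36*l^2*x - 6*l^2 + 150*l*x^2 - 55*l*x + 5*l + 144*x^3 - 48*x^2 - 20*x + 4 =36*l^2*x + l*(150*x^2 + 30*x) + 144*x^3 + 66*x^2 + 6*x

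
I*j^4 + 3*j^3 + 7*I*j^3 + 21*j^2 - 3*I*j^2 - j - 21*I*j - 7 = (j + 7)*(j - I)^2*(I*j + 1)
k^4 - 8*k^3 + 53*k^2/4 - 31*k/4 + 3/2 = (k - 6)*(k - 1)*(k - 1/2)^2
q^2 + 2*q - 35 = (q - 5)*(q + 7)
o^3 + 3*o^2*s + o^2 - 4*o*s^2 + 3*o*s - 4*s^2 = (o + 1)*(o - s)*(o + 4*s)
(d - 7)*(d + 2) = d^2 - 5*d - 14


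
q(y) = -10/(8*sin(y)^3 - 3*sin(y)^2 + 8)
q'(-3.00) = -0.21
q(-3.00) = -1.26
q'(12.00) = 2.46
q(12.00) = -1.69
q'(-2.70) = -1.35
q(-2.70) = -1.46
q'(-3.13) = -0.01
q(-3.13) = -1.25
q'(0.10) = -0.06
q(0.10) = -1.25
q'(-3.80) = -0.55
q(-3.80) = -1.15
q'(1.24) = 0.35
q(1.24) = -0.83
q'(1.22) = 0.37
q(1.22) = -0.83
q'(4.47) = -14.83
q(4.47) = 4.66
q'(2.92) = 0.02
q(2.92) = -1.26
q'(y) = -10*(-24*sin(y)^2*cos(y) + 6*sin(y)*cos(y))/(8*sin(y)^3 - 3*sin(y)^2 + 8)^2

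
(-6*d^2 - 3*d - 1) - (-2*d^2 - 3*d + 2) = -4*d^2 - 3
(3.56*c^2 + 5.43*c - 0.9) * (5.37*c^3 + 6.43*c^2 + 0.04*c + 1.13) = 19.1172*c^5 + 52.0499*c^4 + 30.2243*c^3 - 1.547*c^2 + 6.0999*c - 1.017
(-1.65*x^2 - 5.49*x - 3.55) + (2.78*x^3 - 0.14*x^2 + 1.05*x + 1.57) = 2.78*x^3 - 1.79*x^2 - 4.44*x - 1.98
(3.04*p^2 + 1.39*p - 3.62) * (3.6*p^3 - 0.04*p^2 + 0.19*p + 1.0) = 10.944*p^5 + 4.8824*p^4 - 12.51*p^3 + 3.4489*p^2 + 0.7022*p - 3.62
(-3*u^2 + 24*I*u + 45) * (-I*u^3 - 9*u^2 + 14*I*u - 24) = 3*I*u^5 + 51*u^4 - 303*I*u^3 - 669*u^2 + 54*I*u - 1080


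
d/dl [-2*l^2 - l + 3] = -4*l - 1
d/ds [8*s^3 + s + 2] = 24*s^2 + 1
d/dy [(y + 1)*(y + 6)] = 2*y + 7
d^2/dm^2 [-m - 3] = 0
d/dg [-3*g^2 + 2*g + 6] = 2 - 6*g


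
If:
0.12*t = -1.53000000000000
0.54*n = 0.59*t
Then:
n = -13.93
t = -12.75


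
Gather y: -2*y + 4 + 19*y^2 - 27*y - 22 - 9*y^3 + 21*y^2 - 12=-9*y^3 + 40*y^2 - 29*y - 30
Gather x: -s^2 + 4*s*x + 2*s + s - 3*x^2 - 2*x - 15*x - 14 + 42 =-s^2 + 3*s - 3*x^2 + x*(4*s - 17) + 28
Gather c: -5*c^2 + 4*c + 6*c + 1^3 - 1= -5*c^2 + 10*c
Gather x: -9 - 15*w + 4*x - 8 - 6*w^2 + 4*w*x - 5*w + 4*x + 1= -6*w^2 - 20*w + x*(4*w + 8) - 16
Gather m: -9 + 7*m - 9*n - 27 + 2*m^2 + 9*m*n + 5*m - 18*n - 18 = 2*m^2 + m*(9*n + 12) - 27*n - 54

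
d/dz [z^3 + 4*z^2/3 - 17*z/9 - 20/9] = 3*z^2 + 8*z/3 - 17/9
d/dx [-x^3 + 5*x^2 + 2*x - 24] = -3*x^2 + 10*x + 2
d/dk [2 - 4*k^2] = -8*k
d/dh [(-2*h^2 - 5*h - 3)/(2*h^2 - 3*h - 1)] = 4*(4*h^2 + 4*h - 1)/(4*h^4 - 12*h^3 + 5*h^2 + 6*h + 1)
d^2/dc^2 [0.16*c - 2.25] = 0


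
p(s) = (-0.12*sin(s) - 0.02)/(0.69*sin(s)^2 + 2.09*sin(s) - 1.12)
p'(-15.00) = -0.03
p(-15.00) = -0.03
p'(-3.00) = -0.09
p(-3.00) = 0.00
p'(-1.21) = 0.01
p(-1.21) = -0.04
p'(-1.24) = 0.01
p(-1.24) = -0.04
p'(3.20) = -0.11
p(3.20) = 0.01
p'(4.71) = -0.00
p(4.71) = -0.04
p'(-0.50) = 0.04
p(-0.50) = -0.02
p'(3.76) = -0.03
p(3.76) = -0.02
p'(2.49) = -1.10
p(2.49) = -0.23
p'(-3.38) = -0.53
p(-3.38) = 0.08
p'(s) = (-1.38*sin(s)*cos(s) - 2.09*cos(s))*(-0.12*sin(s) - 0.02)/(0.69*sin(s)^2 + 2.09*sin(s) - 1.12)^2 - 0.12*cos(s)/(0.69*sin(s)^2 + 2.09*sin(s) - 1.12)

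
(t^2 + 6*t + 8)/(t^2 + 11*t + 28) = (t + 2)/(t + 7)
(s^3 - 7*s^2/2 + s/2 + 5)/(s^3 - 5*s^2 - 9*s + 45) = (2*s^3 - 7*s^2 + s + 10)/(2*(s^3 - 5*s^2 - 9*s + 45))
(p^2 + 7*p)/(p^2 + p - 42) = p/(p - 6)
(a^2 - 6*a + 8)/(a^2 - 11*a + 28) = (a - 2)/(a - 7)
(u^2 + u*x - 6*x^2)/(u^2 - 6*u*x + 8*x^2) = (-u - 3*x)/(-u + 4*x)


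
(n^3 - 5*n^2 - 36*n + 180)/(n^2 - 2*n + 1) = (n^3 - 5*n^2 - 36*n + 180)/(n^2 - 2*n + 1)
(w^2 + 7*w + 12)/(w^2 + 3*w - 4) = (w + 3)/(w - 1)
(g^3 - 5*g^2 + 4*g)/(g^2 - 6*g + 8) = g*(g - 1)/(g - 2)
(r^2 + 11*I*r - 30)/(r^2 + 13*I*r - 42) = (r + 5*I)/(r + 7*I)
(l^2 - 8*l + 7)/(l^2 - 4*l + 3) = (l - 7)/(l - 3)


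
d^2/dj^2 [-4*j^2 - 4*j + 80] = -8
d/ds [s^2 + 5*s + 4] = 2*s + 5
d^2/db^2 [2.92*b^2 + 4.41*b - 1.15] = 5.84000000000000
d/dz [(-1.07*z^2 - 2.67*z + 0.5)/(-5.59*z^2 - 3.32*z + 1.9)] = (-11.3729*z^2 + 1.524*z - 3.413)/(31.2481*z^4 + 37.1176*z^3 - 10.2196*z^2 - 12.616*z + 3.61)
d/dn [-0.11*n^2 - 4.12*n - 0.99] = -0.22*n - 4.12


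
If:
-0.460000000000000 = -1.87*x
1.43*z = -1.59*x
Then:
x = 0.25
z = -0.27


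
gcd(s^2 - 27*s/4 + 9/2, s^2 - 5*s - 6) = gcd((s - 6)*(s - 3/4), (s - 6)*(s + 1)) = s - 6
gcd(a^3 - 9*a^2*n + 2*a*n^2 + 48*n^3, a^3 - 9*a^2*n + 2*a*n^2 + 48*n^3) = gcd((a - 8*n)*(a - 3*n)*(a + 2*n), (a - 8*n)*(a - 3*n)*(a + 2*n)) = a^3 - 9*a^2*n + 2*a*n^2 + 48*n^3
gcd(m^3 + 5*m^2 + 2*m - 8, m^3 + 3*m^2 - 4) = m^2 + m - 2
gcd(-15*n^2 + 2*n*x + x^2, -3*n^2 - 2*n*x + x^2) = -3*n + x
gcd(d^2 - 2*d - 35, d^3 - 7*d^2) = d - 7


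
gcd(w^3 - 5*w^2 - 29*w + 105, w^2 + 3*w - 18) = w - 3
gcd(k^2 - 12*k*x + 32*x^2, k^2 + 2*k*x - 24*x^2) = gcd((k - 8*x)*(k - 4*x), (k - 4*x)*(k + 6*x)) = -k + 4*x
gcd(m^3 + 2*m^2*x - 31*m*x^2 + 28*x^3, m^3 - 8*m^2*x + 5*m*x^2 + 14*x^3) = 1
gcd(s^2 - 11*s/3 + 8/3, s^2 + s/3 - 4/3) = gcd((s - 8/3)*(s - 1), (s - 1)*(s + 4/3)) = s - 1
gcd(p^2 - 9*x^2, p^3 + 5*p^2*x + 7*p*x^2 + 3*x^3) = p + 3*x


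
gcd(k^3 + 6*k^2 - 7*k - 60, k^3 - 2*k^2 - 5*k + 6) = k - 3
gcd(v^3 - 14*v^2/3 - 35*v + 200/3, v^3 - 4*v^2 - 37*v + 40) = v^2 - 3*v - 40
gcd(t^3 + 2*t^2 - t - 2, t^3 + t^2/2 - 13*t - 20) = t + 2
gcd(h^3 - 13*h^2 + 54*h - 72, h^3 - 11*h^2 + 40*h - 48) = h^2 - 7*h + 12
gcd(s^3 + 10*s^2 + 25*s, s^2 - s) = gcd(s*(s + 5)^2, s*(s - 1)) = s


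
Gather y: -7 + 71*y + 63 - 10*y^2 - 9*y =-10*y^2 + 62*y + 56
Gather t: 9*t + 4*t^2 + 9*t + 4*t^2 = 8*t^2 + 18*t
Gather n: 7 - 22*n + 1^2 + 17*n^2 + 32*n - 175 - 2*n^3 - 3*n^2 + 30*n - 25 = -2*n^3 + 14*n^2 + 40*n - 192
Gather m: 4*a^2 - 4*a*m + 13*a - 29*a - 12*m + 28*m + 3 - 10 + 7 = 4*a^2 - 16*a + m*(16 - 4*a)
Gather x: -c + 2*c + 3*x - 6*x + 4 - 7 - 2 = c - 3*x - 5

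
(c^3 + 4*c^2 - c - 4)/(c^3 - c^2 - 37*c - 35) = (c^2 + 3*c - 4)/(c^2 - 2*c - 35)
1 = 1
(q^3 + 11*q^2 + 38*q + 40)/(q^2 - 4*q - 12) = (q^2 + 9*q + 20)/(q - 6)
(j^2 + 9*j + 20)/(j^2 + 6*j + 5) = (j + 4)/(j + 1)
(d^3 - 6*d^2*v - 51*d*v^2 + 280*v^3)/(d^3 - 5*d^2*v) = 1 - v/d - 56*v^2/d^2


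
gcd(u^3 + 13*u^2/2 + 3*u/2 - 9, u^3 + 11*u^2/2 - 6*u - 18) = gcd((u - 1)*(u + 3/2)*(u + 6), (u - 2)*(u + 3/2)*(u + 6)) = u^2 + 15*u/2 + 9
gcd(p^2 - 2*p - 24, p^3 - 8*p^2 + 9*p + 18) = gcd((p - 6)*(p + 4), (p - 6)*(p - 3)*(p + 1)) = p - 6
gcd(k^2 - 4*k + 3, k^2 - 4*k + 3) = k^2 - 4*k + 3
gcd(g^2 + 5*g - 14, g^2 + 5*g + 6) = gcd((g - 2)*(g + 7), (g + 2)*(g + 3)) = 1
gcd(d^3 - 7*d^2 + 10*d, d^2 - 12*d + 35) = d - 5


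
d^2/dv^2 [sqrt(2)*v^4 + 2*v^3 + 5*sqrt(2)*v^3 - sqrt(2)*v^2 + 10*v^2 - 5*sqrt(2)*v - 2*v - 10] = 12*sqrt(2)*v^2 + 12*v + 30*sqrt(2)*v - 2*sqrt(2) + 20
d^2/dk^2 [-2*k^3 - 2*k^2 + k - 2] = -12*k - 4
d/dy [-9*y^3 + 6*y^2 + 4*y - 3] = -27*y^2 + 12*y + 4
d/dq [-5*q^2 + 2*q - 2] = 2 - 10*q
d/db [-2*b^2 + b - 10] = 1 - 4*b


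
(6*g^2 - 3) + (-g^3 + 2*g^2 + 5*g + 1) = -g^3 + 8*g^2 + 5*g - 2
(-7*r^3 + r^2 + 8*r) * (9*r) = -63*r^4 + 9*r^3 + 72*r^2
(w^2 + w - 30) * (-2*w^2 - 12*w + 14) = -2*w^4 - 14*w^3 + 62*w^2 + 374*w - 420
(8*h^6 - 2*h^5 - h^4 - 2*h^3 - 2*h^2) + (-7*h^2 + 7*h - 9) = 8*h^6 - 2*h^5 - h^4 - 2*h^3 - 9*h^2 + 7*h - 9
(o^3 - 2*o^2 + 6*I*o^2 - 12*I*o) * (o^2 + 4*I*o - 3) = o^5 - 2*o^4 + 10*I*o^4 - 27*o^3 - 20*I*o^3 + 54*o^2 - 18*I*o^2 + 36*I*o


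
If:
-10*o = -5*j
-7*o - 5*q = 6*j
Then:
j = -10*q/19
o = -5*q/19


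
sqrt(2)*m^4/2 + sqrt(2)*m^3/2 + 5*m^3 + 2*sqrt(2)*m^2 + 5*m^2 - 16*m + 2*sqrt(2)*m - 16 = (m - sqrt(2))*(m + 2*sqrt(2))*(m + 4*sqrt(2))*(sqrt(2)*m/2 + sqrt(2)/2)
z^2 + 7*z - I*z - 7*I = (z + 7)*(z - I)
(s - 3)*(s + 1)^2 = s^3 - s^2 - 5*s - 3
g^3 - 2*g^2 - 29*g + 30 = (g - 6)*(g - 1)*(g + 5)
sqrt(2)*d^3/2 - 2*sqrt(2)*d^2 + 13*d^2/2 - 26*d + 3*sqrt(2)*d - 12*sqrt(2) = (d - 4)*(d + 6*sqrt(2))*(sqrt(2)*d/2 + 1/2)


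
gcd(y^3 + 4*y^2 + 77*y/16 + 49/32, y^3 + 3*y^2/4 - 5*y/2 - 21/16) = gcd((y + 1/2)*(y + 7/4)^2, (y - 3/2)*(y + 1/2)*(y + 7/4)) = y^2 + 9*y/4 + 7/8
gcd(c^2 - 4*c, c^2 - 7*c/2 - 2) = c - 4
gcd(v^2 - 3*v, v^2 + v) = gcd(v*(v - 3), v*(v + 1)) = v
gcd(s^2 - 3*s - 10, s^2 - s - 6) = s + 2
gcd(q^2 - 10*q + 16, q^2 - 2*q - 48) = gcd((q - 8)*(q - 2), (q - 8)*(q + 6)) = q - 8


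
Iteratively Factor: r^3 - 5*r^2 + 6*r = (r)*(r^2 - 5*r + 6) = r*(r - 2)*(r - 3)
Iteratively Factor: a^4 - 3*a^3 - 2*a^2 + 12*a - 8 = (a - 2)*(a^3 - a^2 - 4*a + 4) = (a - 2)*(a + 2)*(a^2 - 3*a + 2) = (a - 2)*(a - 1)*(a + 2)*(a - 2)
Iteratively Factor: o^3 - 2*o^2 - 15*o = (o - 5)*(o^2 + 3*o) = (o - 5)*(o + 3)*(o)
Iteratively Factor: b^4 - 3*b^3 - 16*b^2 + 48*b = (b - 3)*(b^3 - 16*b) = b*(b - 3)*(b^2 - 16) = b*(b - 3)*(b + 4)*(b - 4)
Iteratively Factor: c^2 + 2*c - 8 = (c - 2)*(c + 4)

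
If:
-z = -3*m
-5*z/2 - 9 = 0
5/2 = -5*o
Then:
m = -6/5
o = -1/2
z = -18/5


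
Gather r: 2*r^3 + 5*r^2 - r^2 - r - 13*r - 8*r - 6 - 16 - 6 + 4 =2*r^3 + 4*r^2 - 22*r - 24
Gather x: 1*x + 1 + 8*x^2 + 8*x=8*x^2 + 9*x + 1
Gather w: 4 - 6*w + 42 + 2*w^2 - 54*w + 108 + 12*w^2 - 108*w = 14*w^2 - 168*w + 154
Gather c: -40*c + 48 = 48 - 40*c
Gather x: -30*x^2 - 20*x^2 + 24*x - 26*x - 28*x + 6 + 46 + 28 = -50*x^2 - 30*x + 80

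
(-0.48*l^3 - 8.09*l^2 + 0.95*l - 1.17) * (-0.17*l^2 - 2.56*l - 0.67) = 0.0816*l^5 + 2.6041*l^4 + 20.8705*l^3 + 3.1872*l^2 + 2.3587*l + 0.7839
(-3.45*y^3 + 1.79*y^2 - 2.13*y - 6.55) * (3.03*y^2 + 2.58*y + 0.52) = -10.4535*y^5 - 3.4773*y^4 - 3.6297*y^3 - 24.4111*y^2 - 18.0066*y - 3.406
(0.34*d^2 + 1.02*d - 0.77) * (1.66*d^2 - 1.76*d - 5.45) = 0.5644*d^4 + 1.0948*d^3 - 4.9264*d^2 - 4.2038*d + 4.1965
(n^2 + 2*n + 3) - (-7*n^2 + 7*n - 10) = 8*n^2 - 5*n + 13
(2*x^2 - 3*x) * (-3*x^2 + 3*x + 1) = -6*x^4 + 15*x^3 - 7*x^2 - 3*x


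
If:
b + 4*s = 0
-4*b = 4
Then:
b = -1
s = 1/4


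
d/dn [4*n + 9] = 4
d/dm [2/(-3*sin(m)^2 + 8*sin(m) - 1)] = 4*(3*sin(m) - 4)*cos(m)/(3*sin(m)^2 - 8*sin(m) + 1)^2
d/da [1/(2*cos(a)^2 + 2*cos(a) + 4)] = (2*cos(a) + 1)*sin(a)/(2*(cos(a)^2 + cos(a) + 2)^2)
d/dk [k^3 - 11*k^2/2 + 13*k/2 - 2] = 3*k^2 - 11*k + 13/2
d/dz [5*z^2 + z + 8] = 10*z + 1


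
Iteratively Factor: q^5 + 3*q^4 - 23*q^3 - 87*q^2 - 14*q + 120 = (q - 1)*(q^4 + 4*q^3 - 19*q^2 - 106*q - 120) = (q - 5)*(q - 1)*(q^3 + 9*q^2 + 26*q + 24) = (q - 5)*(q - 1)*(q + 4)*(q^2 + 5*q + 6) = (q - 5)*(q - 1)*(q + 3)*(q + 4)*(q + 2)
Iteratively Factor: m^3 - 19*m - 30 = (m + 3)*(m^2 - 3*m - 10) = (m + 2)*(m + 3)*(m - 5)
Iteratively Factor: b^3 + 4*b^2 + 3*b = (b + 1)*(b^2 + 3*b) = (b + 1)*(b + 3)*(b)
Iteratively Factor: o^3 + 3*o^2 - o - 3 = (o - 1)*(o^2 + 4*o + 3) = (o - 1)*(o + 3)*(o + 1)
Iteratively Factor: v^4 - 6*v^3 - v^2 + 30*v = (v - 5)*(v^3 - v^2 - 6*v) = (v - 5)*(v + 2)*(v^2 - 3*v) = v*(v - 5)*(v + 2)*(v - 3)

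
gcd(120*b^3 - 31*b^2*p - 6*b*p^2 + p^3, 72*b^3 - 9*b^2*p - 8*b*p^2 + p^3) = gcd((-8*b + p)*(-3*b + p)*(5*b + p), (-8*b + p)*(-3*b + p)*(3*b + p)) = 24*b^2 - 11*b*p + p^2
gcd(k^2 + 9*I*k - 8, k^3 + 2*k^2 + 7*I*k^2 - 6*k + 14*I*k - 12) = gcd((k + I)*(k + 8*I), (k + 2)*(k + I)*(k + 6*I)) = k + I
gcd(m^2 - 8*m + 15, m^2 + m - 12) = m - 3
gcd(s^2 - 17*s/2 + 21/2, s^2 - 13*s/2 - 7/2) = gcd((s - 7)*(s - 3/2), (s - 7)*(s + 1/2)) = s - 7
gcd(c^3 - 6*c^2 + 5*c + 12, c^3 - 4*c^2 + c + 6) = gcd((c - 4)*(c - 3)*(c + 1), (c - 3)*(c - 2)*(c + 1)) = c^2 - 2*c - 3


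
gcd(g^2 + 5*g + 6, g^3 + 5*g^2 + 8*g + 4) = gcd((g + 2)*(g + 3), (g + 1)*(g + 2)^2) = g + 2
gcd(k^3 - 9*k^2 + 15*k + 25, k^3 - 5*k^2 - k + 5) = k^2 - 4*k - 5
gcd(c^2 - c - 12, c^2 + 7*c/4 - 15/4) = c + 3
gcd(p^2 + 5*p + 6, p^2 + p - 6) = p + 3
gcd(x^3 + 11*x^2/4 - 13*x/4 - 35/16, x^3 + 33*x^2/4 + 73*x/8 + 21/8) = x + 1/2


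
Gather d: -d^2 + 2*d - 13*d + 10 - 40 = -d^2 - 11*d - 30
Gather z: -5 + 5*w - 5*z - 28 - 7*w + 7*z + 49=-2*w + 2*z + 16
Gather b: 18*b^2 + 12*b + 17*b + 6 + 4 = 18*b^2 + 29*b + 10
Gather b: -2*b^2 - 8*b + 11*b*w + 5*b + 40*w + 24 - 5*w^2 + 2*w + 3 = -2*b^2 + b*(11*w - 3) - 5*w^2 + 42*w + 27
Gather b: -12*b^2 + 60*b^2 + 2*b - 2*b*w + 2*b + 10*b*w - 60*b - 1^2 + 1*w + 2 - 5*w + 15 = 48*b^2 + b*(8*w - 56) - 4*w + 16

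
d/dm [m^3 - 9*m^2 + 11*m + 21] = 3*m^2 - 18*m + 11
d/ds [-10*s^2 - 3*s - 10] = -20*s - 3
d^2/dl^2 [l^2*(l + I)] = 6*l + 2*I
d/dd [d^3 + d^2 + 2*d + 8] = 3*d^2 + 2*d + 2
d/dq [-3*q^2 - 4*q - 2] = -6*q - 4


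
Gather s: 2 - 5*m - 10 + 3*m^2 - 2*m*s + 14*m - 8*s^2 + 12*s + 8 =3*m^2 + 9*m - 8*s^2 + s*(12 - 2*m)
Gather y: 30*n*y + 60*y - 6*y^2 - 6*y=-6*y^2 + y*(30*n + 54)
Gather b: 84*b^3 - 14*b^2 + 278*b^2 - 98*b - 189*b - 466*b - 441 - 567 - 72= 84*b^3 + 264*b^2 - 753*b - 1080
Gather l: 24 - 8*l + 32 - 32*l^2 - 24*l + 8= -32*l^2 - 32*l + 64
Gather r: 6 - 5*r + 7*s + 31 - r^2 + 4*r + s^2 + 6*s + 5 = -r^2 - r + s^2 + 13*s + 42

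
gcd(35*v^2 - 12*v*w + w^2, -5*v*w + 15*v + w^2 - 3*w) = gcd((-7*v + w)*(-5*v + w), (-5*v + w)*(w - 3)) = 5*v - w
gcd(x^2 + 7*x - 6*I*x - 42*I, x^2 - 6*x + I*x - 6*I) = 1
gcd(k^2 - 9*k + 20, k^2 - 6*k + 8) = k - 4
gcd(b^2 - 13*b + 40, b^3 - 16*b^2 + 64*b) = b - 8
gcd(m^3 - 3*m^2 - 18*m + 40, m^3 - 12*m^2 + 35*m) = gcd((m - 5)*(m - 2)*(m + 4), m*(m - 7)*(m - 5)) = m - 5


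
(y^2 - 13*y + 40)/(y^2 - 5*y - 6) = (-y^2 + 13*y - 40)/(-y^2 + 5*y + 6)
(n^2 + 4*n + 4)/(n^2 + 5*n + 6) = (n + 2)/(n + 3)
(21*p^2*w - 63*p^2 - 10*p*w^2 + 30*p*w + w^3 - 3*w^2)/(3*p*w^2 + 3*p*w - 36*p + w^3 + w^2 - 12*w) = (21*p^2 - 10*p*w + w^2)/(3*p*w + 12*p + w^2 + 4*w)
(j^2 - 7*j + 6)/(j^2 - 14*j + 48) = (j - 1)/(j - 8)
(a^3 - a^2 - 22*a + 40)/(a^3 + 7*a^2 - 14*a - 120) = (a - 2)/(a + 6)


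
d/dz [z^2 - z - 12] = 2*z - 1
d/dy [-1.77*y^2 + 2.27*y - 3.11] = 2.27 - 3.54*y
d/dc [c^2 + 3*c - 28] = 2*c + 3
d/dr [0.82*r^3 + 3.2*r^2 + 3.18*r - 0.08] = 2.46*r^2 + 6.4*r + 3.18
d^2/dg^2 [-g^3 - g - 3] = -6*g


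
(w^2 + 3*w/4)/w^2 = (w + 3/4)/w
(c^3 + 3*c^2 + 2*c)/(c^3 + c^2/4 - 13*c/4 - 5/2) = 4*c*(c + 2)/(4*c^2 - 3*c - 10)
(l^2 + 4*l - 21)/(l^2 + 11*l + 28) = (l - 3)/(l + 4)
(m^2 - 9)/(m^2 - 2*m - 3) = (m + 3)/(m + 1)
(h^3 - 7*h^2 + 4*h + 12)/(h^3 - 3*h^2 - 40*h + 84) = (h^2 - 5*h - 6)/(h^2 - h - 42)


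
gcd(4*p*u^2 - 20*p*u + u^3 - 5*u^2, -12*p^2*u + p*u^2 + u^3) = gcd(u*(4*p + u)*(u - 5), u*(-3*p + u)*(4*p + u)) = 4*p*u + u^2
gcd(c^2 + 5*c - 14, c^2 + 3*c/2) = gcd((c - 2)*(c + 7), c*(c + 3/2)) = 1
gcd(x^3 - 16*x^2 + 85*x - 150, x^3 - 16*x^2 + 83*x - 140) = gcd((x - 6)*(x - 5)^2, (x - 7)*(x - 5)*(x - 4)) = x - 5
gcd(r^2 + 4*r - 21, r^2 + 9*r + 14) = r + 7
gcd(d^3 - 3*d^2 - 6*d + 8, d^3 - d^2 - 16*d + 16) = d^2 - 5*d + 4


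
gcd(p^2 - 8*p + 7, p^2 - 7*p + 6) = p - 1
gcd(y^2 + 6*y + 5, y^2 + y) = y + 1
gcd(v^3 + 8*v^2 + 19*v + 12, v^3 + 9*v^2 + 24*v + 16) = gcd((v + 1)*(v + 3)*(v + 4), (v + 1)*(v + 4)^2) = v^2 + 5*v + 4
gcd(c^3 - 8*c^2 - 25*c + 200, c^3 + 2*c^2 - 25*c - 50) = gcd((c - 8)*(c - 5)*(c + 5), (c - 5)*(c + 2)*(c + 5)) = c^2 - 25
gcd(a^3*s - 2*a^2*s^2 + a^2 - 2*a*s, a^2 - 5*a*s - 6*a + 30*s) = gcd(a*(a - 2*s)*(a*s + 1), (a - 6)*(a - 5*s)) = 1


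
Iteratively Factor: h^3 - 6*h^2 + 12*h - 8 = (h - 2)*(h^2 - 4*h + 4) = (h - 2)^2*(h - 2)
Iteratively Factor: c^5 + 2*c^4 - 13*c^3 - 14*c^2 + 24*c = (c - 3)*(c^4 + 5*c^3 + 2*c^2 - 8*c) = c*(c - 3)*(c^3 + 5*c^2 + 2*c - 8) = c*(c - 3)*(c + 2)*(c^2 + 3*c - 4) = c*(c - 3)*(c + 2)*(c + 4)*(c - 1)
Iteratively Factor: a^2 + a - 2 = (a - 1)*(a + 2)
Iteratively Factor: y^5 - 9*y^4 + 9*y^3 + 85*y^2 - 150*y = (y - 5)*(y^4 - 4*y^3 - 11*y^2 + 30*y) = (y - 5)^2*(y^3 + y^2 - 6*y) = y*(y - 5)^2*(y^2 + y - 6) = y*(y - 5)^2*(y - 2)*(y + 3)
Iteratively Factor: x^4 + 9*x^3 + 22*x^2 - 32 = (x - 1)*(x^3 + 10*x^2 + 32*x + 32) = (x - 1)*(x + 4)*(x^2 + 6*x + 8) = (x - 1)*(x + 4)^2*(x + 2)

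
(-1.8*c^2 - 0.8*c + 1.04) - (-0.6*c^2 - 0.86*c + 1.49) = -1.2*c^2 + 0.0599999999999999*c - 0.45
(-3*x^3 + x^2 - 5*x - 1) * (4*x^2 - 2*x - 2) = -12*x^5 + 10*x^4 - 16*x^3 + 4*x^2 + 12*x + 2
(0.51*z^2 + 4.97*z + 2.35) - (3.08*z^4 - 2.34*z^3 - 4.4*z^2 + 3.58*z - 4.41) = -3.08*z^4 + 2.34*z^3 + 4.91*z^2 + 1.39*z + 6.76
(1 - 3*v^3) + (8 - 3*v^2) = -3*v^3 - 3*v^2 + 9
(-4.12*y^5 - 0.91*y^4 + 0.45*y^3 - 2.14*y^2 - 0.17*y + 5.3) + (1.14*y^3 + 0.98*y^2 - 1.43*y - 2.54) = -4.12*y^5 - 0.91*y^4 + 1.59*y^3 - 1.16*y^2 - 1.6*y + 2.76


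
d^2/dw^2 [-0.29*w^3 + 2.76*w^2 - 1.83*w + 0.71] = 5.52 - 1.74*w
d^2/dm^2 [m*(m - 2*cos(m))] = 2*m*cos(m) + 4*sin(m) + 2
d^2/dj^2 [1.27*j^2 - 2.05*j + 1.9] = 2.54000000000000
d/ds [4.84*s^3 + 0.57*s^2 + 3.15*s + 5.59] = 14.52*s^2 + 1.14*s + 3.15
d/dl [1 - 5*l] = -5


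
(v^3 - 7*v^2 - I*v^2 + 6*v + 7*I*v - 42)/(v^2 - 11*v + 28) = (v^2 - I*v + 6)/(v - 4)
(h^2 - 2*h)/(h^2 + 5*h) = (h - 2)/(h + 5)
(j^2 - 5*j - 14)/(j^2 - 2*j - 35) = (j + 2)/(j + 5)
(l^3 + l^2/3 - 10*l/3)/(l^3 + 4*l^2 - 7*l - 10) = l*(3*l^2 + l - 10)/(3*(l^3 + 4*l^2 - 7*l - 10))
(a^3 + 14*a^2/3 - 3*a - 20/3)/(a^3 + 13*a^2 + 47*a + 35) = (a - 4/3)/(a + 7)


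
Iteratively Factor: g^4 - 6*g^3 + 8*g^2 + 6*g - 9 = (g + 1)*(g^3 - 7*g^2 + 15*g - 9) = (g - 1)*(g + 1)*(g^2 - 6*g + 9) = (g - 3)*(g - 1)*(g + 1)*(g - 3)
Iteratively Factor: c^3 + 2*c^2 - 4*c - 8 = (c + 2)*(c^2 - 4) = (c - 2)*(c + 2)*(c + 2)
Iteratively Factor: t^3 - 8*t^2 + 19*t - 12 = (t - 1)*(t^2 - 7*t + 12) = (t - 4)*(t - 1)*(t - 3)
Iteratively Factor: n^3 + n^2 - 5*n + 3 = (n + 3)*(n^2 - 2*n + 1) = (n - 1)*(n + 3)*(n - 1)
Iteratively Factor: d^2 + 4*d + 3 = (d + 1)*(d + 3)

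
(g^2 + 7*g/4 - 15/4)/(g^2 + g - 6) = (g - 5/4)/(g - 2)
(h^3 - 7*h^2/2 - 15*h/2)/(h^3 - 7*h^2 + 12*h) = (2*h^2 - 7*h - 15)/(2*(h^2 - 7*h + 12))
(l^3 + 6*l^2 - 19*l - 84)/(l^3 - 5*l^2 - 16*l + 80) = (l^2 + 10*l + 21)/(l^2 - l - 20)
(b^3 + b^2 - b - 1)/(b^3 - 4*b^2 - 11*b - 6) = (b - 1)/(b - 6)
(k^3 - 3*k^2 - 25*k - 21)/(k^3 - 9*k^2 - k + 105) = (k + 1)/(k - 5)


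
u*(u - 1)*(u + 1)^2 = u^4 + u^3 - u^2 - u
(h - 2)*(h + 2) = h^2 - 4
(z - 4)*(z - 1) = z^2 - 5*z + 4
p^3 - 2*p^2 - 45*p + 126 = (p - 6)*(p - 3)*(p + 7)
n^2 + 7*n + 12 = (n + 3)*(n + 4)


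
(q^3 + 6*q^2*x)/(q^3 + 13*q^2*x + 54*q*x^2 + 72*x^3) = q^2/(q^2 + 7*q*x + 12*x^2)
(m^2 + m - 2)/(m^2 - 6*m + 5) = (m + 2)/(m - 5)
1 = 1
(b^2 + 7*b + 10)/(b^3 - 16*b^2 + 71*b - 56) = (b^2 + 7*b + 10)/(b^3 - 16*b^2 + 71*b - 56)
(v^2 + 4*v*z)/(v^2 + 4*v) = (v + 4*z)/(v + 4)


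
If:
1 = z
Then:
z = 1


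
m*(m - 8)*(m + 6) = m^3 - 2*m^2 - 48*m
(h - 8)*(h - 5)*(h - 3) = h^3 - 16*h^2 + 79*h - 120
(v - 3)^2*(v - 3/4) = v^3 - 27*v^2/4 + 27*v/2 - 27/4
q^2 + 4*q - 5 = (q - 1)*(q + 5)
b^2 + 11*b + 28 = (b + 4)*(b + 7)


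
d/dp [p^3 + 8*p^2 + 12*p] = 3*p^2 + 16*p + 12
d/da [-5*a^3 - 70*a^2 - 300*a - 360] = -15*a^2 - 140*a - 300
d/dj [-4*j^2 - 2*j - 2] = -8*j - 2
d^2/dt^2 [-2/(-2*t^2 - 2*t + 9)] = 8*(-2*t^2 - 2*t + 2*(2*t + 1)^2 + 9)/(2*t^2 + 2*t - 9)^3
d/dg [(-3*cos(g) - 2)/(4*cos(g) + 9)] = 19*sin(g)/(4*cos(g) + 9)^2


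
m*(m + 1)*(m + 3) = m^3 + 4*m^2 + 3*m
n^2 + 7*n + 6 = (n + 1)*(n + 6)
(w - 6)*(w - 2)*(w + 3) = w^3 - 5*w^2 - 12*w + 36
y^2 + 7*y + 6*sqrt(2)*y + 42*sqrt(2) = (y + 7)*(y + 6*sqrt(2))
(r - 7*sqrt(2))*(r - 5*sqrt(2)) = r^2 - 12*sqrt(2)*r + 70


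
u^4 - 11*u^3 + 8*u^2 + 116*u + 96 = (u - 8)*(u - 6)*(u + 1)*(u + 2)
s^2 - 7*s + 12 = (s - 4)*(s - 3)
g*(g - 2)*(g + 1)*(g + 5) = g^4 + 4*g^3 - 7*g^2 - 10*g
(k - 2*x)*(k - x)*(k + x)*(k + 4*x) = k^4 + 2*k^3*x - 9*k^2*x^2 - 2*k*x^3 + 8*x^4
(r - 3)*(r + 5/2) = r^2 - r/2 - 15/2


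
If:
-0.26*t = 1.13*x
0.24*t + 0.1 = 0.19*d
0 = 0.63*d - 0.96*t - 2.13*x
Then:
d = -0.76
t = -1.02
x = 0.23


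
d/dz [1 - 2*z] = -2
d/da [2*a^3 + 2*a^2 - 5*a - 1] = 6*a^2 + 4*a - 5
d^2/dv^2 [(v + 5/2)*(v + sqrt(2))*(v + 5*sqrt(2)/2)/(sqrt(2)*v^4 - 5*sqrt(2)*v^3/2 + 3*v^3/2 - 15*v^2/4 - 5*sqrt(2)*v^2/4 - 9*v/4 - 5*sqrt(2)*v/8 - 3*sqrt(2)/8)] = 4*(256*v^9 + 1920*v^8 + 2688*sqrt(2)*v^8 + 7872*v^7 + 9600*sqrt(2)*v^7 - 29536*sqrt(2)*v^6 + 36480*v^6 - 156336*v^5 + 61440*sqrt(2)*v^5 - 100680*sqrt(2)*v^4 + 163800*v^4 + 22596*v^3 + 109160*sqrt(2)*v^3 + 54774*sqrt(2)*v^2 + 84360*v^2 + 27858*v + 21600*sqrt(2)*v + 1311*sqrt(2) + 5750)/(512*sqrt(2)*v^12 - 3840*sqrt(2)*v^11 + 2304*v^11 - 17280*v^10 + 9408*sqrt(2)*v^10 - 12320*sqrt(2)*v^9 + 34848*v^9 + 720*v^8 + 19680*sqrt(2)*v^8 - 20376*v^7 + 1920*sqrt(2)*v^7 - 39340*sqrt(2)*v^6 - 26100*v^6 - 48816*v^5 - 32070*sqrt(2)*v^5 - 33030*v^4 - 18300*sqrt(2)*v^4 - 8855*sqrt(2)*v^3 - 9882*v^3 - 1953*sqrt(2)*v^2 - 2430*v^2 - 486*v - 135*sqrt(2)*v - 27*sqrt(2))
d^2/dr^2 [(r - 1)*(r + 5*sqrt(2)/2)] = 2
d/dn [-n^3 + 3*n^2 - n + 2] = -3*n^2 + 6*n - 1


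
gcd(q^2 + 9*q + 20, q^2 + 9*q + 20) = q^2 + 9*q + 20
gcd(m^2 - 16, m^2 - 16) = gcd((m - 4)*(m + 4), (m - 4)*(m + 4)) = m^2 - 16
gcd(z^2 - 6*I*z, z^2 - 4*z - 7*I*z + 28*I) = 1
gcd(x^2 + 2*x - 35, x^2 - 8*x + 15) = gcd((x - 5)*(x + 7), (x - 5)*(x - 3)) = x - 5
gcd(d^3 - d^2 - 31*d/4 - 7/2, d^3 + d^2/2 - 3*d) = d + 2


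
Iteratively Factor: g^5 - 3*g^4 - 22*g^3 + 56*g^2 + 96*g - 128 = (g - 4)*(g^4 + g^3 - 18*g^2 - 16*g + 32) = (g - 4)*(g + 2)*(g^3 - g^2 - 16*g + 16) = (g - 4)*(g - 1)*(g + 2)*(g^2 - 16) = (g - 4)^2*(g - 1)*(g + 2)*(g + 4)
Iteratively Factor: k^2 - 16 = (k - 4)*(k + 4)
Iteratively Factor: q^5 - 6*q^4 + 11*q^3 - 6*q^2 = (q)*(q^4 - 6*q^3 + 11*q^2 - 6*q) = q*(q - 3)*(q^3 - 3*q^2 + 2*q) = q*(q - 3)*(q - 2)*(q^2 - q) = q^2*(q - 3)*(q - 2)*(q - 1)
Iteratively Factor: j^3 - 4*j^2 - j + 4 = (j - 1)*(j^2 - 3*j - 4) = (j - 4)*(j - 1)*(j + 1)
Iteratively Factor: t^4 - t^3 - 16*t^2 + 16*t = (t)*(t^3 - t^2 - 16*t + 16) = t*(t + 4)*(t^2 - 5*t + 4) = t*(t - 1)*(t + 4)*(t - 4)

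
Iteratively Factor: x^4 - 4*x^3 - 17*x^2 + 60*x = (x - 5)*(x^3 + x^2 - 12*x) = (x - 5)*(x + 4)*(x^2 - 3*x) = x*(x - 5)*(x + 4)*(x - 3)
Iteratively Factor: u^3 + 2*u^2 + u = (u)*(u^2 + 2*u + 1) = u*(u + 1)*(u + 1)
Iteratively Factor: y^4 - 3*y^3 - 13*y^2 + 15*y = (y + 3)*(y^3 - 6*y^2 + 5*y) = y*(y + 3)*(y^2 - 6*y + 5) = y*(y - 5)*(y + 3)*(y - 1)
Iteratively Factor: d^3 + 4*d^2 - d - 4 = (d - 1)*(d^2 + 5*d + 4) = (d - 1)*(d + 1)*(d + 4)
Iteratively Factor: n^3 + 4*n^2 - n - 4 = (n + 1)*(n^2 + 3*n - 4) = (n - 1)*(n + 1)*(n + 4)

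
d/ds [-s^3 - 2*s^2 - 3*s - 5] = -3*s^2 - 4*s - 3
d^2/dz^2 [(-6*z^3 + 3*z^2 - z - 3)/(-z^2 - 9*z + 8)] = 2*(562*z^3 - 1359*z^2 + 1257*z + 147)/(z^6 + 27*z^5 + 219*z^4 + 297*z^3 - 1752*z^2 + 1728*z - 512)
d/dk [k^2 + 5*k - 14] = 2*k + 5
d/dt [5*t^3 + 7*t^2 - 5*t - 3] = 15*t^2 + 14*t - 5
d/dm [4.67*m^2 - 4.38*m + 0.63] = 9.34*m - 4.38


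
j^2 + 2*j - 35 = (j - 5)*(j + 7)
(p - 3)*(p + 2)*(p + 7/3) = p^3 + 4*p^2/3 - 25*p/3 - 14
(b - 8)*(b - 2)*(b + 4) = b^3 - 6*b^2 - 24*b + 64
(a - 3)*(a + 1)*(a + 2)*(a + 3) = a^4 + 3*a^3 - 7*a^2 - 27*a - 18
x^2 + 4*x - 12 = (x - 2)*(x + 6)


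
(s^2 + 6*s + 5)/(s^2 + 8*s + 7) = (s + 5)/(s + 7)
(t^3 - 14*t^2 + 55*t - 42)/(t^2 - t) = t - 13 + 42/t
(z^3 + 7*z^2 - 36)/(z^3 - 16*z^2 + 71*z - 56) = (z^3 + 7*z^2 - 36)/(z^3 - 16*z^2 + 71*z - 56)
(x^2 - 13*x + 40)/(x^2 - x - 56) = (x - 5)/(x + 7)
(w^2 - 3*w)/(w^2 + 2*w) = (w - 3)/(w + 2)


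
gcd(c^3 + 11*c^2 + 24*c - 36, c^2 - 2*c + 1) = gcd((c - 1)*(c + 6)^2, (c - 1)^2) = c - 1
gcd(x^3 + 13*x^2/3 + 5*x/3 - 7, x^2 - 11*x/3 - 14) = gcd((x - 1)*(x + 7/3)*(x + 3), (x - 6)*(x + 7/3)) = x + 7/3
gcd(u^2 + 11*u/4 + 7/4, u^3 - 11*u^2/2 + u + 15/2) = u + 1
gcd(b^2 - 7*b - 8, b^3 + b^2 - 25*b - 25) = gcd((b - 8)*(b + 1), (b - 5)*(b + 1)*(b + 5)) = b + 1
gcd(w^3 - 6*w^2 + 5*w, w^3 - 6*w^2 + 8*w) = w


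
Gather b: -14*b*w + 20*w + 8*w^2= -14*b*w + 8*w^2 + 20*w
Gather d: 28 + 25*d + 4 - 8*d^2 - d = -8*d^2 + 24*d + 32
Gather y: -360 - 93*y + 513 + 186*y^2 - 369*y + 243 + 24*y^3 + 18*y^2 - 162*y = 24*y^3 + 204*y^2 - 624*y + 396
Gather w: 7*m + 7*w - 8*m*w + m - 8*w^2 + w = 8*m - 8*w^2 + w*(8 - 8*m)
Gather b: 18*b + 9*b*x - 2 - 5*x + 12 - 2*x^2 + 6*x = b*(9*x + 18) - 2*x^2 + x + 10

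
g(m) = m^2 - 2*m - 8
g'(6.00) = 10.00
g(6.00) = 16.00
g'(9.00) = 16.00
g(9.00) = 55.00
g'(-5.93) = -13.86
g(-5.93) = 39.02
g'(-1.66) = -5.32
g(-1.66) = -1.92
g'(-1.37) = -4.74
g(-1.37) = -3.38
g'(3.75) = 5.50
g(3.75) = -1.44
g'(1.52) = 1.04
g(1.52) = -8.73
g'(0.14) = -1.72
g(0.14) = -8.26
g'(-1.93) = -5.86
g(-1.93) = -0.42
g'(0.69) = -0.62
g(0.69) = -8.90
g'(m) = 2*m - 2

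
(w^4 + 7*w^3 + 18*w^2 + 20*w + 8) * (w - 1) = w^5 + 6*w^4 + 11*w^3 + 2*w^2 - 12*w - 8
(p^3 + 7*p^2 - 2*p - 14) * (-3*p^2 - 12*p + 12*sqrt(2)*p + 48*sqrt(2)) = -3*p^5 - 33*p^4 + 12*sqrt(2)*p^4 - 78*p^3 + 132*sqrt(2)*p^3 + 66*p^2 + 312*sqrt(2)*p^2 - 264*sqrt(2)*p + 168*p - 672*sqrt(2)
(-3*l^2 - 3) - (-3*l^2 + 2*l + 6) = -2*l - 9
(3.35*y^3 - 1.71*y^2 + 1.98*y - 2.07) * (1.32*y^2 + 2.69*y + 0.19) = 4.422*y^5 + 6.7543*y^4 - 1.3498*y^3 + 2.2689*y^2 - 5.1921*y - 0.3933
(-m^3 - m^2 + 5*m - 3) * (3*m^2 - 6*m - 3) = -3*m^5 + 3*m^4 + 24*m^3 - 36*m^2 + 3*m + 9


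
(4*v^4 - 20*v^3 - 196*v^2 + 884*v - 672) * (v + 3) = 4*v^5 - 8*v^4 - 256*v^3 + 296*v^2 + 1980*v - 2016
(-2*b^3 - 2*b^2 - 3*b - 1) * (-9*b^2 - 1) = 18*b^5 + 18*b^4 + 29*b^3 + 11*b^2 + 3*b + 1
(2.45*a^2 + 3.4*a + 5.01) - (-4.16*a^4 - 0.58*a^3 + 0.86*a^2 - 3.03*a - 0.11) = 4.16*a^4 + 0.58*a^3 + 1.59*a^2 + 6.43*a + 5.12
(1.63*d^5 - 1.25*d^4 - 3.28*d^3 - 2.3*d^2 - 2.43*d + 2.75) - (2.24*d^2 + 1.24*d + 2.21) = 1.63*d^5 - 1.25*d^4 - 3.28*d^3 - 4.54*d^2 - 3.67*d + 0.54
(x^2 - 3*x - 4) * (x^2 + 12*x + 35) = x^4 + 9*x^3 - 5*x^2 - 153*x - 140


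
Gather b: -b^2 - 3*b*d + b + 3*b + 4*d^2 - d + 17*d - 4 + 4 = -b^2 + b*(4 - 3*d) + 4*d^2 + 16*d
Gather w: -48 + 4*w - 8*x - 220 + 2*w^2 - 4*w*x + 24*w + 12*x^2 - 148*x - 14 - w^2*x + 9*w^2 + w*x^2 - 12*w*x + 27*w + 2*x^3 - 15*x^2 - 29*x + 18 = w^2*(11 - x) + w*(x^2 - 16*x + 55) + 2*x^3 - 3*x^2 - 185*x - 264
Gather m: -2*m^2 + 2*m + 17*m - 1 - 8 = -2*m^2 + 19*m - 9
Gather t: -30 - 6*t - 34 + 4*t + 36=-2*t - 28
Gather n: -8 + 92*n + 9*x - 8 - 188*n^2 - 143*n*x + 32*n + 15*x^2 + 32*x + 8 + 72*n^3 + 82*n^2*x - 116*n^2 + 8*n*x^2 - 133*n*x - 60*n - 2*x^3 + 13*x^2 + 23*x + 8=72*n^3 + n^2*(82*x - 304) + n*(8*x^2 - 276*x + 64) - 2*x^3 + 28*x^2 + 64*x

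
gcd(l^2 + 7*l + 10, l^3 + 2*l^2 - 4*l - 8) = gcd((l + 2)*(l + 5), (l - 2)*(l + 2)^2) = l + 2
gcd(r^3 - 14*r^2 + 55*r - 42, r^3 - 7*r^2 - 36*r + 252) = r^2 - 13*r + 42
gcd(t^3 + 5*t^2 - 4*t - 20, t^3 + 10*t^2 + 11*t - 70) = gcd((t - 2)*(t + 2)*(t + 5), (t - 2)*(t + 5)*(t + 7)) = t^2 + 3*t - 10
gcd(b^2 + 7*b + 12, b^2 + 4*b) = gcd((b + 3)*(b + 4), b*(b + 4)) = b + 4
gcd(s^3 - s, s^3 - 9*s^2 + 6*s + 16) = s + 1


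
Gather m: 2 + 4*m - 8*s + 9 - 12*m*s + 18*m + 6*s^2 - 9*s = m*(22 - 12*s) + 6*s^2 - 17*s + 11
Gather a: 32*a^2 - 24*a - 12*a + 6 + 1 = 32*a^2 - 36*a + 7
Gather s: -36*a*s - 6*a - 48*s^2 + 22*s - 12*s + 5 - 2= -6*a - 48*s^2 + s*(10 - 36*a) + 3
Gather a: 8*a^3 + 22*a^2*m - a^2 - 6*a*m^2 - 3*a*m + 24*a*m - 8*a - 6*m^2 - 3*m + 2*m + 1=8*a^3 + a^2*(22*m - 1) + a*(-6*m^2 + 21*m - 8) - 6*m^2 - m + 1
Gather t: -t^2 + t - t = -t^2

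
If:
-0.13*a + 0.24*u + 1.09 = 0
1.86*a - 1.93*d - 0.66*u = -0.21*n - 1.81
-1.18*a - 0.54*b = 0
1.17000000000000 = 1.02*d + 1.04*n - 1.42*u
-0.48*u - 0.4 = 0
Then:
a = 6.85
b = -14.96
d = 7.07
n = -6.94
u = -0.83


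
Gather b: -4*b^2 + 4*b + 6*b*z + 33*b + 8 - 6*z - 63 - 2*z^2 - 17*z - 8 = -4*b^2 + b*(6*z + 37) - 2*z^2 - 23*z - 63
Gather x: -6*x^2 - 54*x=-6*x^2 - 54*x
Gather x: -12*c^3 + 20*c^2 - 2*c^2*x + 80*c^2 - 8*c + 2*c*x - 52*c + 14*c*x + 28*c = -12*c^3 + 100*c^2 - 32*c + x*(-2*c^2 + 16*c)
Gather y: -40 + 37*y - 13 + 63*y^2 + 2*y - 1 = 63*y^2 + 39*y - 54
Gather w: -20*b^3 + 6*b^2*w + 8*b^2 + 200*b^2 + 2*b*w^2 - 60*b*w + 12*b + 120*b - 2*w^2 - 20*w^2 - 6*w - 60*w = -20*b^3 + 208*b^2 + 132*b + w^2*(2*b - 22) + w*(6*b^2 - 60*b - 66)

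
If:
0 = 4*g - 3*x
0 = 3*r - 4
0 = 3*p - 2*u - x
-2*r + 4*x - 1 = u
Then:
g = 3*x/4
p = 3*x - 22/9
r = 4/3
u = 4*x - 11/3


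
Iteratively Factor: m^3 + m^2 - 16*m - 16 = (m + 1)*(m^2 - 16) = (m + 1)*(m + 4)*(m - 4)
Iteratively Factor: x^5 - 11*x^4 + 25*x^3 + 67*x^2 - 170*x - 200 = (x + 2)*(x^4 - 13*x^3 + 51*x^2 - 35*x - 100) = (x + 1)*(x + 2)*(x^3 - 14*x^2 + 65*x - 100) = (x - 5)*(x + 1)*(x + 2)*(x^2 - 9*x + 20) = (x - 5)*(x - 4)*(x + 1)*(x + 2)*(x - 5)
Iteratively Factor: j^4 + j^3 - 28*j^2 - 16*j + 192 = (j + 4)*(j^3 - 3*j^2 - 16*j + 48) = (j - 3)*(j + 4)*(j^2 - 16) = (j - 4)*(j - 3)*(j + 4)*(j + 4)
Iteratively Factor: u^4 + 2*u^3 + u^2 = (u)*(u^3 + 2*u^2 + u) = u*(u + 1)*(u^2 + u) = u^2*(u + 1)*(u + 1)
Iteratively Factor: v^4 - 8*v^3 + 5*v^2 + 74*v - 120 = (v - 5)*(v^3 - 3*v^2 - 10*v + 24) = (v - 5)*(v - 2)*(v^2 - v - 12) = (v - 5)*(v - 2)*(v + 3)*(v - 4)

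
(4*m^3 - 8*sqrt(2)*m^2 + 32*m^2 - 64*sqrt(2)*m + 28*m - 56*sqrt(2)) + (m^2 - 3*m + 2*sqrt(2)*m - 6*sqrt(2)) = 4*m^3 - 8*sqrt(2)*m^2 + 33*m^2 - 62*sqrt(2)*m + 25*m - 62*sqrt(2)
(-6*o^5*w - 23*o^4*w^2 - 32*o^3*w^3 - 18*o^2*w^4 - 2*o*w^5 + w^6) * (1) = -6*o^5*w - 23*o^4*w^2 - 32*o^3*w^3 - 18*o^2*w^4 - 2*o*w^5 + w^6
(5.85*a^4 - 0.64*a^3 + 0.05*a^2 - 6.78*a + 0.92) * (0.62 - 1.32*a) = -7.722*a^5 + 4.4718*a^4 - 0.4628*a^3 + 8.9806*a^2 - 5.418*a + 0.5704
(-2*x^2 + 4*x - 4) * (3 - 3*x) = 6*x^3 - 18*x^2 + 24*x - 12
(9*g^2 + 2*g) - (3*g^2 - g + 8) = 6*g^2 + 3*g - 8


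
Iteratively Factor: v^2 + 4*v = (v)*(v + 4)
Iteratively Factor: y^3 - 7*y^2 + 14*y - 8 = (y - 4)*(y^2 - 3*y + 2) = (y - 4)*(y - 1)*(y - 2)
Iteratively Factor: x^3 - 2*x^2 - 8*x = (x)*(x^2 - 2*x - 8) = x*(x + 2)*(x - 4)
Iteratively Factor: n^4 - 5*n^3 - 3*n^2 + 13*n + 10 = (n + 1)*(n^3 - 6*n^2 + 3*n + 10) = (n + 1)^2*(n^2 - 7*n + 10) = (n - 5)*(n + 1)^2*(n - 2)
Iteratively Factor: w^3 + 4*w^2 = (w)*(w^2 + 4*w) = w^2*(w + 4)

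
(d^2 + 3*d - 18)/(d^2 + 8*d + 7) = (d^2 + 3*d - 18)/(d^2 + 8*d + 7)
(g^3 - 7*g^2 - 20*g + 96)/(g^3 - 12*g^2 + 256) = (g - 3)/(g - 8)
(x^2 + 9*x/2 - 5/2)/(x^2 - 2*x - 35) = (x - 1/2)/(x - 7)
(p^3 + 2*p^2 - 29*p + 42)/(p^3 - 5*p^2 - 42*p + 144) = (p^2 + 5*p - 14)/(p^2 - 2*p - 48)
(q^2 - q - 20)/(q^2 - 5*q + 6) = (q^2 - q - 20)/(q^2 - 5*q + 6)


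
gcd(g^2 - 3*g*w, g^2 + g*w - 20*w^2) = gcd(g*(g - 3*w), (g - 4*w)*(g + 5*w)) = 1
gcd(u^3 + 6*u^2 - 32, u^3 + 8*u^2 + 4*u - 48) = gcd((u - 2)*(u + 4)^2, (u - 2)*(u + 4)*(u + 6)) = u^2 + 2*u - 8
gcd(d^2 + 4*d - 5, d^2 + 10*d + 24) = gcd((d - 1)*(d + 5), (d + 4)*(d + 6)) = 1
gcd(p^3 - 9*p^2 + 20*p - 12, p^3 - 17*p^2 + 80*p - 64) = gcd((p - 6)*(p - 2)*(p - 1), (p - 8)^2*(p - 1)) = p - 1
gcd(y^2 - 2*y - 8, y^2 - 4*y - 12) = y + 2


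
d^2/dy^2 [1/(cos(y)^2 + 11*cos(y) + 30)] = (-4*sin(y)^4 + 3*sin(y)^2 + 1485*cos(y)/4 - 33*cos(3*y)/4 + 183)/((cos(y) + 5)^3*(cos(y) + 6)^3)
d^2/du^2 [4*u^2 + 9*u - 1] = 8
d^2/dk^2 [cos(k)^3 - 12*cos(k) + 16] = 9*(sin(k)^2 + 1)*cos(k)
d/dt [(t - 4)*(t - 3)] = 2*t - 7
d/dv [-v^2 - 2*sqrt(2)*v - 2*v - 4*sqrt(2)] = -2*v - 2*sqrt(2) - 2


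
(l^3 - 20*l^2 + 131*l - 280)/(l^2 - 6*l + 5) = (l^2 - 15*l + 56)/(l - 1)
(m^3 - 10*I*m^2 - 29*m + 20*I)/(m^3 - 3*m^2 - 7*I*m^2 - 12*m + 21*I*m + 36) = (m^2 - 6*I*m - 5)/(m^2 - 3*m*(1 + I) + 9*I)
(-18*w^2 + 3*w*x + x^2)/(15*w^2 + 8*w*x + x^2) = (-18*w^2 + 3*w*x + x^2)/(15*w^2 + 8*w*x + x^2)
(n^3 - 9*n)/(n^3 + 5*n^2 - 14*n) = (n^2 - 9)/(n^2 + 5*n - 14)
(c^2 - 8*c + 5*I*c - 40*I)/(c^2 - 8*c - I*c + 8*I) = (c + 5*I)/(c - I)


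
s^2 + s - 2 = (s - 1)*(s + 2)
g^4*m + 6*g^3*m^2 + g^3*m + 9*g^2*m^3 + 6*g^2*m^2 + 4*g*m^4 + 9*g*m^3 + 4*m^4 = (g + m)^2*(g + 4*m)*(g*m + m)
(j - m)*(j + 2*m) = j^2 + j*m - 2*m^2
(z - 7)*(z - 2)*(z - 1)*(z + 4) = z^4 - 6*z^3 - 17*z^2 + 78*z - 56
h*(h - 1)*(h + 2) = h^3 + h^2 - 2*h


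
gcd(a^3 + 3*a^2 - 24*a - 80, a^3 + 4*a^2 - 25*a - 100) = a^2 - a - 20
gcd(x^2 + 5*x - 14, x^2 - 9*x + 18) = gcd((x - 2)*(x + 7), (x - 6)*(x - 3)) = 1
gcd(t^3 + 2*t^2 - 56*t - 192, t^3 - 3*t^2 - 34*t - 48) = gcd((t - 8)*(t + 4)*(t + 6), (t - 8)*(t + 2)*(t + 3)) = t - 8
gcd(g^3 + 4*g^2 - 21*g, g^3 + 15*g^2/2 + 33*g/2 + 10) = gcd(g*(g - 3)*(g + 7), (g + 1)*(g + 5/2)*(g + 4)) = 1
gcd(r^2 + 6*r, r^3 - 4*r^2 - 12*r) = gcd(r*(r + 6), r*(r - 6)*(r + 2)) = r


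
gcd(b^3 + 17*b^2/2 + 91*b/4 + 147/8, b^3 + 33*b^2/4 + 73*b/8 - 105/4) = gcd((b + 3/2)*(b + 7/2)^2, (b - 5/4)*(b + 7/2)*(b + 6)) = b + 7/2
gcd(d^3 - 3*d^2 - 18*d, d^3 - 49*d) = d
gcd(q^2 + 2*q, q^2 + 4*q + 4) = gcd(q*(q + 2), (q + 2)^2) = q + 2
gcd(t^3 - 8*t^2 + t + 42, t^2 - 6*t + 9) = t - 3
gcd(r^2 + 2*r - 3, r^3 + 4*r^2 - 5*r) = r - 1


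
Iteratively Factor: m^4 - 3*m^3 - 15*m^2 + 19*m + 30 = (m - 2)*(m^3 - m^2 - 17*m - 15) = (m - 2)*(m + 1)*(m^2 - 2*m - 15) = (m - 5)*(m - 2)*(m + 1)*(m + 3)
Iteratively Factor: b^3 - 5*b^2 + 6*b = (b - 3)*(b^2 - 2*b) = (b - 3)*(b - 2)*(b)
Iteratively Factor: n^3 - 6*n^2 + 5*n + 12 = (n - 3)*(n^2 - 3*n - 4) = (n - 4)*(n - 3)*(n + 1)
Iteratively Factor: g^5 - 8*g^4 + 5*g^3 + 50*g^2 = (g)*(g^4 - 8*g^3 + 5*g^2 + 50*g) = g*(g - 5)*(g^3 - 3*g^2 - 10*g) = g^2*(g - 5)*(g^2 - 3*g - 10) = g^2*(g - 5)^2*(g + 2)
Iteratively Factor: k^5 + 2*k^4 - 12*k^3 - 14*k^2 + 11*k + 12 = (k + 1)*(k^4 + k^3 - 13*k^2 - k + 12) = (k - 1)*(k + 1)*(k^3 + 2*k^2 - 11*k - 12) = (k - 3)*(k - 1)*(k + 1)*(k^2 + 5*k + 4) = (k - 3)*(k - 1)*(k + 1)^2*(k + 4)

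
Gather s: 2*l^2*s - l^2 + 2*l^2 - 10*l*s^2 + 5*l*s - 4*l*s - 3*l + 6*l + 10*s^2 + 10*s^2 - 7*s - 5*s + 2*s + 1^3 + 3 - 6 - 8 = l^2 + 3*l + s^2*(20 - 10*l) + s*(2*l^2 + l - 10) - 10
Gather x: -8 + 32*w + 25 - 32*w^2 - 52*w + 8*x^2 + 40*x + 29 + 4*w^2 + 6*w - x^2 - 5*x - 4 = -28*w^2 - 14*w + 7*x^2 + 35*x + 42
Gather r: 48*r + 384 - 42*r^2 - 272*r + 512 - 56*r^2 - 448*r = -98*r^2 - 672*r + 896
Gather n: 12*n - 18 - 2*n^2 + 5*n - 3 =-2*n^2 + 17*n - 21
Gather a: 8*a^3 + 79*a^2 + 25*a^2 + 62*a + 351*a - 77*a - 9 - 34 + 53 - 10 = 8*a^3 + 104*a^2 + 336*a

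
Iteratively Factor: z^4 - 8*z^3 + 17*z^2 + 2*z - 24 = (z - 4)*(z^3 - 4*z^2 + z + 6) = (z - 4)*(z - 3)*(z^2 - z - 2) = (z - 4)*(z - 3)*(z - 2)*(z + 1)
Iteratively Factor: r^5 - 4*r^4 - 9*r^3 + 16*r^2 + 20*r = (r + 2)*(r^4 - 6*r^3 + 3*r^2 + 10*r) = r*(r + 2)*(r^3 - 6*r^2 + 3*r + 10) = r*(r - 2)*(r + 2)*(r^2 - 4*r - 5) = r*(r - 2)*(r + 1)*(r + 2)*(r - 5)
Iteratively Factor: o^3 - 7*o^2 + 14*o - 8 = (o - 2)*(o^2 - 5*o + 4) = (o - 4)*(o - 2)*(o - 1)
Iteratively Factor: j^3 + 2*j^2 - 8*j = (j)*(j^2 + 2*j - 8) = j*(j - 2)*(j + 4)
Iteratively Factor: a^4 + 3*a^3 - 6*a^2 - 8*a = (a + 1)*(a^3 + 2*a^2 - 8*a) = a*(a + 1)*(a^2 + 2*a - 8) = a*(a - 2)*(a + 1)*(a + 4)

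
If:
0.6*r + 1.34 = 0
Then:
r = -2.23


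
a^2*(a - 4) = a^3 - 4*a^2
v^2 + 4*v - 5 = (v - 1)*(v + 5)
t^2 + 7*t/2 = t*(t + 7/2)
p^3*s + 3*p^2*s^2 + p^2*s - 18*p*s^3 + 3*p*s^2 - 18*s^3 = (p - 3*s)*(p + 6*s)*(p*s + s)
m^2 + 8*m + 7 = (m + 1)*(m + 7)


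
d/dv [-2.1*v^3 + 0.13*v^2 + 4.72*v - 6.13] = -6.3*v^2 + 0.26*v + 4.72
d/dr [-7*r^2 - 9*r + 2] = -14*r - 9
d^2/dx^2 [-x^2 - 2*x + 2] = -2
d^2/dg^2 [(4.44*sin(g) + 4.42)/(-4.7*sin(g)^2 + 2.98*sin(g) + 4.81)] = (-98.0796000000001*sin(g)^5 - 452.73784*sin(g)^4 - 220.37172*sin(g)^3 + 210.525744*sin(g)^2 + 191.442472*sin(g) + 151.064472)/(-4.7*sin(g)^2 + 2.98*sin(g) + 4.81)^3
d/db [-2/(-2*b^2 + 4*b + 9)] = 8*(1 - b)/(-2*b^2 + 4*b + 9)^2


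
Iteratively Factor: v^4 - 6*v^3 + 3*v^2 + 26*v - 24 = (v + 2)*(v^3 - 8*v^2 + 19*v - 12) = (v - 4)*(v + 2)*(v^2 - 4*v + 3) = (v - 4)*(v - 1)*(v + 2)*(v - 3)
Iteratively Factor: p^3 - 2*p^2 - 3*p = (p - 3)*(p^2 + p) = p*(p - 3)*(p + 1)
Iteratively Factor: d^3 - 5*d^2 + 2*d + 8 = (d + 1)*(d^2 - 6*d + 8) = (d - 2)*(d + 1)*(d - 4)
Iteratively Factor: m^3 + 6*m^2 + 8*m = (m + 4)*(m^2 + 2*m) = (m + 2)*(m + 4)*(m)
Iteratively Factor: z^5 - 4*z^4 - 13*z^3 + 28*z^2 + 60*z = (z - 3)*(z^4 - z^3 - 16*z^2 - 20*z) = z*(z - 3)*(z^3 - z^2 - 16*z - 20) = z*(z - 5)*(z - 3)*(z^2 + 4*z + 4) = z*(z - 5)*(z - 3)*(z + 2)*(z + 2)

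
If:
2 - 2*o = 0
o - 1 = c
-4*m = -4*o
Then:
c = 0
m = 1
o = 1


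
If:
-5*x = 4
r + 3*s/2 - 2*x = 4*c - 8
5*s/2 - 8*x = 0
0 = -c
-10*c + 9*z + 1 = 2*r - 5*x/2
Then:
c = 0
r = -144/25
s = -64/25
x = -4/5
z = -263/225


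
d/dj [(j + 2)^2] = 2*j + 4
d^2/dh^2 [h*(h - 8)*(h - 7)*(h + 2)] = 12*h^2 - 78*h + 52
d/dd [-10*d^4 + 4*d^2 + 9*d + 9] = -40*d^3 + 8*d + 9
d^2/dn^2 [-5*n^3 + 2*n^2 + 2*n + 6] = 4 - 30*n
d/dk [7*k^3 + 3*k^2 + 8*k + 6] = 21*k^2 + 6*k + 8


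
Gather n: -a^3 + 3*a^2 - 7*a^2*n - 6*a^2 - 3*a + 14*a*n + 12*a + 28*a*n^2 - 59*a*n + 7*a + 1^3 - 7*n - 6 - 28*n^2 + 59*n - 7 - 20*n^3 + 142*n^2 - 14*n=-a^3 - 3*a^2 + 16*a - 20*n^3 + n^2*(28*a + 114) + n*(-7*a^2 - 45*a + 38) - 12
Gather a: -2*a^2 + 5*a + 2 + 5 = -2*a^2 + 5*a + 7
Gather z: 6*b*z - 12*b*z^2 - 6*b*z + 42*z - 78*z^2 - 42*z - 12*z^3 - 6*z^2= -12*z^3 + z^2*(-12*b - 84)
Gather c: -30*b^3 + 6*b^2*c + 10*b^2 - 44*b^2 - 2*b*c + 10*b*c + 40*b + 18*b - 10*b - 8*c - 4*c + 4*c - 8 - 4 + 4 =-30*b^3 - 34*b^2 + 48*b + c*(6*b^2 + 8*b - 8) - 8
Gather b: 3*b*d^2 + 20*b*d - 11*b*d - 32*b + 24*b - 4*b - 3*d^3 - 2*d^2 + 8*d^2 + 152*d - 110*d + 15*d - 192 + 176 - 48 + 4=b*(3*d^2 + 9*d - 12) - 3*d^3 + 6*d^2 + 57*d - 60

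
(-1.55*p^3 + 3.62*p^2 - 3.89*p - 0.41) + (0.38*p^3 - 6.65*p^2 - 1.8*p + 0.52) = -1.17*p^3 - 3.03*p^2 - 5.69*p + 0.11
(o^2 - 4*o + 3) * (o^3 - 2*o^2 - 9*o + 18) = o^5 - 6*o^4 + 2*o^3 + 48*o^2 - 99*o + 54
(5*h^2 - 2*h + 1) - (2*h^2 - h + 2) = 3*h^2 - h - 1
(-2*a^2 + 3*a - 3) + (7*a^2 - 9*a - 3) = 5*a^2 - 6*a - 6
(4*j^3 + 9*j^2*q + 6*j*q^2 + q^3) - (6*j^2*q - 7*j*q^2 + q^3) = 4*j^3 + 3*j^2*q + 13*j*q^2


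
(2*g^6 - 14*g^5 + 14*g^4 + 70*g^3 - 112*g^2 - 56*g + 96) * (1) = 2*g^6 - 14*g^5 + 14*g^4 + 70*g^3 - 112*g^2 - 56*g + 96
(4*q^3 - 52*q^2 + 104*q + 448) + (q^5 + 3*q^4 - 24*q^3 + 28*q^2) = q^5 + 3*q^4 - 20*q^3 - 24*q^2 + 104*q + 448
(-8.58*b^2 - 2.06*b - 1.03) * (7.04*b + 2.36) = -60.4032*b^3 - 34.7512*b^2 - 12.1128*b - 2.4308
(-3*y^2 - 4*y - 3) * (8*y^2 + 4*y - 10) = -24*y^4 - 44*y^3 - 10*y^2 + 28*y + 30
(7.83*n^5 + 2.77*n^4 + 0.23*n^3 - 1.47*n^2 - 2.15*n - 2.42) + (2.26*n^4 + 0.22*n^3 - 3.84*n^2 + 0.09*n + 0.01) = 7.83*n^5 + 5.03*n^4 + 0.45*n^3 - 5.31*n^2 - 2.06*n - 2.41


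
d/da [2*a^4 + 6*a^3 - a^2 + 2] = 2*a*(4*a^2 + 9*a - 1)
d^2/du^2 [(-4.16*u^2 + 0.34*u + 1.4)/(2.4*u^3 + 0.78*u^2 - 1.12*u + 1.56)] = (-47.9232*u^6 + 11.7504*u^5 + 33.4943999999999*u^4 + 254.95656*u^3 - 2.37283200000001*u^2 - 41.270112*u - 18.954176)/(13.824*u^9 + 13.4784*u^8 - 14.97312*u^7 + 14.851512*u^6 + 24.509376*u^5 - 19.377072*u^4 + 7.940096*u^3 + 11.565216*u^2 - 8.176896*u + 3.796416)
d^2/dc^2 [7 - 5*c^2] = -10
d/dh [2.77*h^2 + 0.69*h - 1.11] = 5.54*h + 0.69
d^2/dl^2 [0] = 0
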